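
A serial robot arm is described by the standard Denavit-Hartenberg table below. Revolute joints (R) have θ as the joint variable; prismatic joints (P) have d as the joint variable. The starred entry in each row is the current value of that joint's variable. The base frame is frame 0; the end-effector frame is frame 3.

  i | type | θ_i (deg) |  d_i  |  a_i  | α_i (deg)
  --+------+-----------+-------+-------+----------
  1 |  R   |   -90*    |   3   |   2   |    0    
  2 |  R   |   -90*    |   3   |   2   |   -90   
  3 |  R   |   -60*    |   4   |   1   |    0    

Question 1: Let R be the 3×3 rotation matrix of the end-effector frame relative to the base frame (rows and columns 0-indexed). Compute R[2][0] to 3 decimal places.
End-effector x-axis (col 0 of R) = (-0.5000,-0.0000,0.8660)
R[2][0] = 0.8660

0.866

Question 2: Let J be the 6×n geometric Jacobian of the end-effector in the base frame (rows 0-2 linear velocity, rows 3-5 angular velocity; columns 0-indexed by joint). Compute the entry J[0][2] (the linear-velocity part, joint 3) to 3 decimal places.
axis z_2 = (0.0000,-1.0000,0.0000); lever o_n−o_2 = (-0.5000,-4.0000,0.8660)
cross product → J_v[:, 2] = (-0.8660,-0.0000,-0.5000)
J_ω[:, 2] = z_2
entry J[0][2] = -0.8660

-0.866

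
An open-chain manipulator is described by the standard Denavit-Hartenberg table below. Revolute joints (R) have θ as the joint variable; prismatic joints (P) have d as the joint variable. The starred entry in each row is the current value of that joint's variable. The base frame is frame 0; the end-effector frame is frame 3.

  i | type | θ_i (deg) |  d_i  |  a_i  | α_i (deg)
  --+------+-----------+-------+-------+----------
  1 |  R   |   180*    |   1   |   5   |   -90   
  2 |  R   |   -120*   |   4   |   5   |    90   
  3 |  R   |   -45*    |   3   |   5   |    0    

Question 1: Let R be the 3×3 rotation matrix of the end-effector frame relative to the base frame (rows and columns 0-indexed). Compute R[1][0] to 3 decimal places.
0.707

End-effector x-axis (col 0 of R) = (0.3536,0.7071,0.6124)
R[1][0] = 0.7071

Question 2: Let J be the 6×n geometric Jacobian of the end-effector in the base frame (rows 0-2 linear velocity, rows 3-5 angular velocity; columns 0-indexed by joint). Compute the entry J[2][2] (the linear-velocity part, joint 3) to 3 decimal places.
axis z_2 = (0.8660,-0.0000,-0.5000); lever o_n−o_2 = (4.3658,3.5355,1.5619)
cross product → J_v[:, 2] = (1.7678,-3.5355,3.0619)
J_ω[:, 2] = z_2
entry J[2][2] = 3.0619

3.062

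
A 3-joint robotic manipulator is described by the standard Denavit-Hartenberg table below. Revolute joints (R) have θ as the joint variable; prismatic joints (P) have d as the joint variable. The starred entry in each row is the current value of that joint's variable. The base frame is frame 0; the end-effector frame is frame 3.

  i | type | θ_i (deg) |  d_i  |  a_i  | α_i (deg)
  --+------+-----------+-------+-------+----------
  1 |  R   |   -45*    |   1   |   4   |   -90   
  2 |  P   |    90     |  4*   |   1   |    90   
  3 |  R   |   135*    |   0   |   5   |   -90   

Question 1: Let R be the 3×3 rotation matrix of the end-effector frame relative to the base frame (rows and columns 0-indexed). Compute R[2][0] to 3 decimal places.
End-effector x-axis (col 0 of R) = (0.5000,0.5000,0.7071)
R[2][0] = 0.7071

0.707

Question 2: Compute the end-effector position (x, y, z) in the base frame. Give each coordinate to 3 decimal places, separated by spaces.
8.157 2.500 3.536

after link 1: o_1 = (2.8284, -2.8284, 1.0000)
after link 2: o_2 = (5.6569, 0.0000, 0.0000)
after link 3: o_3 = (8.1569, 2.5000, 3.5355)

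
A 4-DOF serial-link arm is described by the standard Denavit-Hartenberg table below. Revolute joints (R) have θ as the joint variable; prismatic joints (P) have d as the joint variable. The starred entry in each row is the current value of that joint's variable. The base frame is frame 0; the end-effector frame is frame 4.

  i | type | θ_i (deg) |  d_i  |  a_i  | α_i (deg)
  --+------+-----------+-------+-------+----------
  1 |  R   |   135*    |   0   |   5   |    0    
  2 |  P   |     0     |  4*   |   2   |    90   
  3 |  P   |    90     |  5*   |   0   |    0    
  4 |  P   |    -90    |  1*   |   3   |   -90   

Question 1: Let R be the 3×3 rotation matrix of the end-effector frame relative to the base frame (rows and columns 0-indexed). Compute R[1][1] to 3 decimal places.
End-effector y-axis (col 1 of R) = (-0.7071,-0.7071,0.0000)
R[1][1] = -0.7071

-0.707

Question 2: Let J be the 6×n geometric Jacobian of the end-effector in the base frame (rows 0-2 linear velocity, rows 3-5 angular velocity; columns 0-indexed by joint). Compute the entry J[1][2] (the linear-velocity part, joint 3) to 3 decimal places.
0.707

prismatic axis z_2 = (0.7071,0.7071,0.0000)
J_v[:, 2] = z_2; J_ω[:, 2] = (0,0,0)
entry J[1][2] = 0.7071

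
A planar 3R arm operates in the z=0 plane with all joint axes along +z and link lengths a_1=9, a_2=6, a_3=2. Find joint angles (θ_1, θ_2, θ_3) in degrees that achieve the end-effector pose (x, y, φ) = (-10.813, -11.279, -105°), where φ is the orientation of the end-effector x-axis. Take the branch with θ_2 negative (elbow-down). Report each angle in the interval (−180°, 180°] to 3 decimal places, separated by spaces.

-119.998 -45.003 60.001

wrist centre = target − a_3·(cos φ, sin φ) = (-10.2954, -9.3471)
cos θ_2 = (193.3637−9²−6²)/(2·9·6) = 0.7071; θ_2 = -45.0029° (elbow-down)
β = atan2(-9.3471,-10.2954) = -137.7637°; ψ = atan2(-4.2429,13.2424) = -17.7654°
θ_1 = β − ψ = -119.9983°
θ_3 = φ − θ_1 − θ_2 = 60.0012° (wrapped to (-180°,180°])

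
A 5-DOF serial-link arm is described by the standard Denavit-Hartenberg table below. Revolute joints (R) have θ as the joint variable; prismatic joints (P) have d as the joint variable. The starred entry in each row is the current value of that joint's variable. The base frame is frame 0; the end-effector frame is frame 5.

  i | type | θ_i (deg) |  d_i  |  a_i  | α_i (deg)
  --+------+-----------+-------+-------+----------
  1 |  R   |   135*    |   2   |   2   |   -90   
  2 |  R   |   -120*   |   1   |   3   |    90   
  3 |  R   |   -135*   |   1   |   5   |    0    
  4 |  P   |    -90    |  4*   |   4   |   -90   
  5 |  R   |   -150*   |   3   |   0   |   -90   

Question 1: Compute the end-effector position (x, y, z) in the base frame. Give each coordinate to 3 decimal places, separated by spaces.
1.001 1.585 -5.250

after link 1: o_1 = (-1.4142, 1.4142, 2.0000)
after link 2: o_2 = (-1.0607, -0.3536, 4.5981)
after link 3: o_3 = (0.8017, 2.7841, 1.0362)
after link 4: o_4 = (0.2512, -0.6654, -3.4133)
after link 5: o_5 = (1.0012, 1.5846, -5.2504)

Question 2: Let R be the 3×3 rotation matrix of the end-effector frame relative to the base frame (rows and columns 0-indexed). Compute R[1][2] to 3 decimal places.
End-effector z-axis (col 2 of R) = (0.1553,-0.6553,-0.7392)
R[1][2] = -0.6553

-0.655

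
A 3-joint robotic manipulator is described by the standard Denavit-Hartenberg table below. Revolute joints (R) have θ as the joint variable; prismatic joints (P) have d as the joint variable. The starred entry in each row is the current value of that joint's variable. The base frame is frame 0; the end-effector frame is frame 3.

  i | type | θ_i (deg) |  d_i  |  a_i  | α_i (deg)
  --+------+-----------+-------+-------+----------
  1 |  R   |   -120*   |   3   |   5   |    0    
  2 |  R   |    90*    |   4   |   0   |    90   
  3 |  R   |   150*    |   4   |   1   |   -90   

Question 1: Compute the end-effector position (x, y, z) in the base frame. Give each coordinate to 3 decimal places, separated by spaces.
after link 1: o_1 = (-2.5000, -4.3301, 3.0000)
after link 2: o_2 = (-2.5000, -4.3301, 7.0000)
after link 3: o_3 = (-5.2500, -7.3612, 7.5000)

-5.250 -7.361 7.500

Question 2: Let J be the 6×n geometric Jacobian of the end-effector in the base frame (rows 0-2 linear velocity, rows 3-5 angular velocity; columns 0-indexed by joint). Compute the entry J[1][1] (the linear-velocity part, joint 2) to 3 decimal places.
axis z_1 = (0.0000,0.0000,1.0000); lever o_n−o_1 = (-2.7500,-3.0311,4.5000)
cross product → J_v[:, 1] = (3.0311,-2.7500,0.0000)
J_ω[:, 1] = z_1
entry J[1][1] = -2.7500

-2.750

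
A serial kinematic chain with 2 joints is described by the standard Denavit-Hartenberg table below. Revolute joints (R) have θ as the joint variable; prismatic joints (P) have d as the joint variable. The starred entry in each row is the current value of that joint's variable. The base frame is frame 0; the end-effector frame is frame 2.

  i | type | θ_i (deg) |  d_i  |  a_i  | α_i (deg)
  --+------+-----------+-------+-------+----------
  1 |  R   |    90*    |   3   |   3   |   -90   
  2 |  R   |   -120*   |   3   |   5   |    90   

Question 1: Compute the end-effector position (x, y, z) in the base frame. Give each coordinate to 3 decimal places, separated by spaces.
after link 1: o_1 = (0.0000, 3.0000, 3.0000)
after link 2: o_2 = (-3.0000, 0.5000, 7.3301)

-3.000 0.500 7.330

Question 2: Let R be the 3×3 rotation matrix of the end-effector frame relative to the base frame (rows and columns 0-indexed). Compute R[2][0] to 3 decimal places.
0.866

End-effector x-axis (col 0 of R) = (0.0000,-0.5000,0.8660)
R[2][0] = 0.8660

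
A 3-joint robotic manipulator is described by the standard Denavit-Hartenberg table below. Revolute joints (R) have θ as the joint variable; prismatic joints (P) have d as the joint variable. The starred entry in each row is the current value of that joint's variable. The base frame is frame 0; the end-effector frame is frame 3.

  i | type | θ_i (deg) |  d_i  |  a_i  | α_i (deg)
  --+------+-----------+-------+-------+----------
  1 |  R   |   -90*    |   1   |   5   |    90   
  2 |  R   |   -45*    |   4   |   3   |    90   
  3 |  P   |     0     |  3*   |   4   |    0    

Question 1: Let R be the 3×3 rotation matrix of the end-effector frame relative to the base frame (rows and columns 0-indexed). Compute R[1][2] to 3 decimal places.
0.707

End-effector z-axis (col 2 of R) = (-0.0000,0.7071,-0.7071)
R[1][2] = 0.7071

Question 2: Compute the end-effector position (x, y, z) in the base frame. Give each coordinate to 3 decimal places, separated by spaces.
-4.000 -7.828 -6.071

after link 1: o_1 = (0.0000, -5.0000, 1.0000)
after link 2: o_2 = (-4.0000, -7.1213, -1.1213)
after link 3: o_3 = (-4.0000, -7.8284, -6.0711)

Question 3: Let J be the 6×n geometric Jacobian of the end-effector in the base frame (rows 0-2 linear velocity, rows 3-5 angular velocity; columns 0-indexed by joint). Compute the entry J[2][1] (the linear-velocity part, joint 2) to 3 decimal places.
2.828

axis z_1 = (-1.0000,-0.0000,0.0000); lever o_n−o_1 = (-4.0000,-2.8284,-7.0711)
cross product → J_v[:, 1] = (0.0000,-7.0711,2.8284)
J_ω[:, 1] = z_1
entry J[2][1] = 2.8284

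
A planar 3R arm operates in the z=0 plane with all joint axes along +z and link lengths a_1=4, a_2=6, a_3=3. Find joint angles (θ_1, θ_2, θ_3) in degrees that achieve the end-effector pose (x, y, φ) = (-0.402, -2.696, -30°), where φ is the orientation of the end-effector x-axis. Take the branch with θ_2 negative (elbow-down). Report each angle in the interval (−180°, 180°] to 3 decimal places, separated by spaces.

wrist centre = target − a_3·(cos φ, sin φ) = (-3.0001, -1.1960)
cos θ_2 = (10.4309−4²−6²)/(2·4·6) = -0.8660; θ_2 = -149.9998° (elbow-down)
β = atan2(-1.1960,-3.0001) = -158.2650°; ψ = atan2(-3.0000,-1.1961) = -111.7377°
θ_1 = β − ψ = -46.5273°
θ_3 = φ − θ_1 − θ_2 = 166.5270° (wrapped to (-180°,180°])

-46.527 -150.000 166.527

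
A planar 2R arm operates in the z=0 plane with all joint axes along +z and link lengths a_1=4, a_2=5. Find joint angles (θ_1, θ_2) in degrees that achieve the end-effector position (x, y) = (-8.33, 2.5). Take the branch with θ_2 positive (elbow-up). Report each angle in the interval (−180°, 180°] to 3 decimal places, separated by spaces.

146.586 30.006

cos θ_2 = (75.6389−4²−5²)/(2·4·5) = 0.8660; θ_2 = 30.0061° (elbow-up)
β = atan2(2.5000,-8.3300) = 163.2944°; ψ = atan2(2.5005,8.3299) = 16.7087°
θ_1 = β − ψ = 146.5857°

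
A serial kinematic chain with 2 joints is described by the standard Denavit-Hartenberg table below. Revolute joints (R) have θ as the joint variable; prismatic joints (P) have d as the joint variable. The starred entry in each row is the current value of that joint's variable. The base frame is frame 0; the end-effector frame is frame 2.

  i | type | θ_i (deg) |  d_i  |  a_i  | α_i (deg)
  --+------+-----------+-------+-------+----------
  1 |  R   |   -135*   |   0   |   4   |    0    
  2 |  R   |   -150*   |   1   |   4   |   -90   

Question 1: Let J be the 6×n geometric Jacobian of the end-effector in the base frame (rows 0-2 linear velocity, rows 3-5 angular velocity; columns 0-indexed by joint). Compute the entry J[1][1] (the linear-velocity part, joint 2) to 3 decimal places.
axis z_1 = (0.0000,0.0000,1.0000); lever o_n−o_1 = (1.0353,3.8637,1.0000)
cross product → J_v[:, 1] = (-3.8637,1.0353,0.0000)
J_ω[:, 1] = z_1
entry J[1][1] = 1.0353

1.035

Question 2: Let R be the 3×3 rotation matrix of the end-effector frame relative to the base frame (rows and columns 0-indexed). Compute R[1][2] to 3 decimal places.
0.259

End-effector z-axis (col 2 of R) = (-0.9659,0.2588,0.0000)
R[1][2] = 0.2588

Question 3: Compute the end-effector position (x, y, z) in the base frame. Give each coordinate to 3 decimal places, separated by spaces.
-1.793 1.035 1.000

after link 1: o_1 = (-2.8284, -2.8284, 0.0000)
after link 2: o_2 = (-1.7932, 1.0353, 1.0000)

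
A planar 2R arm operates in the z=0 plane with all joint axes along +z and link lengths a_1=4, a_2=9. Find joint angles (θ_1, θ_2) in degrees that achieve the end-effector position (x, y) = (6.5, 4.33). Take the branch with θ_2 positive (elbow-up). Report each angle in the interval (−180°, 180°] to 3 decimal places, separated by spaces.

cos θ_2 = (60.9989−4²−9²)/(2·4·9) = -0.5000; θ_2 = 120.0010° (elbow-up)
β = atan2(4.3300,6.5000) = 33.6697°; ψ = atan2(7.7941,-0.5001) = 93.6715°
θ_1 = β − ψ = -60.0018°

-60.002 120.001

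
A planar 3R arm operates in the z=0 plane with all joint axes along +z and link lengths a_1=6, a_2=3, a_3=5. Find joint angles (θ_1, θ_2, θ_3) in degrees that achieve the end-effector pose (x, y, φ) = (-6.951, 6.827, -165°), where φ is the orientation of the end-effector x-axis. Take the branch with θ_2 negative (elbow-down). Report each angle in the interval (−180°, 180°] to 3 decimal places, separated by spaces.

119.281 -45.008 120.727

wrist centre = target − a_3·(cos φ, sin φ) = (-2.1214, 8.1211)
cos θ_2 = (70.4524−6²−3²)/(2·6·3) = 0.7070; θ_2 = -45.0077° (elbow-down)
β = atan2(8.1211,-2.1214) = 104.6395°; ψ = atan2(-2.1216,8.1210) = -14.6412°
θ_1 = β − ψ = 119.2807°
θ_3 = φ − θ_1 − θ_2 = 120.7270° (wrapped to (-180°,180°])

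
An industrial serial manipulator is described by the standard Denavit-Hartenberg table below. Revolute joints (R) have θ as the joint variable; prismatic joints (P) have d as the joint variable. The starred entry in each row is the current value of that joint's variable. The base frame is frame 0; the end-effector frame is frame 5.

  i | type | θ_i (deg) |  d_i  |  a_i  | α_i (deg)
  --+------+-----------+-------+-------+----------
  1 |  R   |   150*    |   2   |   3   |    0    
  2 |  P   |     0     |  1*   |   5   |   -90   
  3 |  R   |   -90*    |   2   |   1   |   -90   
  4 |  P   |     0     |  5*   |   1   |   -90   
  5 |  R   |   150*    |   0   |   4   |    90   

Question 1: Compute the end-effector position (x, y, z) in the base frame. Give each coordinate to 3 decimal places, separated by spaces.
after link 1: o_1 = (-2.5981, 1.5000, 2.0000)
after link 2: o_2 = (-6.9282, 4.0000, 3.0000)
after link 3: o_3 = (-7.9282, 2.2679, 4.0000)
after link 4: o_4 = (-12.2583, 4.7679, 5.0000)
after link 5: o_5 = (-10.5263, 3.7679, 1.5359)

-10.526 3.768 1.536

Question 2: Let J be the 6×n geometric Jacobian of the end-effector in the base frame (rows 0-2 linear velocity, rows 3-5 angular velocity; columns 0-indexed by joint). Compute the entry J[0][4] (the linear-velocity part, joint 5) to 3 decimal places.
-3.000

axis z_4 = (0.5000,0.8660,-0.0000); lever o_n−o_4 = (1.7321,-1.0000,-3.4641)
cross product → J_v[:, 4] = (-3.0000,1.7321,-2.0000)
J_ω[:, 4] = z_4
entry J[0][4] = -3.0000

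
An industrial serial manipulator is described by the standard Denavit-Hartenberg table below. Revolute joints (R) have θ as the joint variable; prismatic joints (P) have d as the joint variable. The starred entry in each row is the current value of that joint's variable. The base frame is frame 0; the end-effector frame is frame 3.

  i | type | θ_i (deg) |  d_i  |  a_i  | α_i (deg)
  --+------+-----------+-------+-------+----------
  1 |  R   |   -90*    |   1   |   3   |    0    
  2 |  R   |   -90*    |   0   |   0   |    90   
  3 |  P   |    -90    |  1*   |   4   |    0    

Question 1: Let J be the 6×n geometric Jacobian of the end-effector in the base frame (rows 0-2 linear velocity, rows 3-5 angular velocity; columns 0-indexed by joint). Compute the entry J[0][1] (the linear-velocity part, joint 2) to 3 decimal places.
-1.000

axis z_1 = (0.0000,0.0000,1.0000); lever o_n−o_1 = (-0.0000,1.0000,-4.0000)
cross product → J_v[:, 1] = (-1.0000,-0.0000,0.0000)
J_ω[:, 1] = z_1
entry J[0][1] = -1.0000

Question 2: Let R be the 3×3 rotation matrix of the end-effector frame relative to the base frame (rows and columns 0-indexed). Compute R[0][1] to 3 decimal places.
End-effector y-axis (col 1 of R) = (-1.0000,-0.0000,0.0000)
R[0][1] = -1.0000

-1.000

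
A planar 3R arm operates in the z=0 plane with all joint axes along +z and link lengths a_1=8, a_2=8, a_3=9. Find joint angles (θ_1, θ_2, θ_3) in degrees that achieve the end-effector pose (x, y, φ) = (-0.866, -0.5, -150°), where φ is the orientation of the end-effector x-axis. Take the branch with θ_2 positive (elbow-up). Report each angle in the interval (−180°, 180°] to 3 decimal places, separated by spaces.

wrist centre = target − a_3·(cos φ, sin φ) = (6.9282, 4.0000)
cos θ_2 = (64.0004−8²−8²)/(2·8·8) = -0.5000; θ_2 = 119.9998° (elbow-up)
β = atan2(4.0000,6.9282) = 29.9999°; ψ = atan2(6.9282,4.0000) = 59.9999°
θ_1 = β − ψ = -30.0000°
θ_3 = φ − θ_1 − θ_2 = 120.0002° (wrapped to (-180°,180°])

-30.000 120.000 120.000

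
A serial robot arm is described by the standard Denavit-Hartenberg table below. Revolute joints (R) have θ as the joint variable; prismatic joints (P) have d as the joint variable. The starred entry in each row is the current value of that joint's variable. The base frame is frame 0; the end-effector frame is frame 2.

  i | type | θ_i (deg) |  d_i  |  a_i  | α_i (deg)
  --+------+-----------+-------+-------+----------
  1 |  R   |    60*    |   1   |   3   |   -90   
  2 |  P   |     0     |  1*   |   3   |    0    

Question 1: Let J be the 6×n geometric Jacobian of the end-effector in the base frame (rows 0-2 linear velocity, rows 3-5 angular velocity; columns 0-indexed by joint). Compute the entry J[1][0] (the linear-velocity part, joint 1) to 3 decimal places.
2.134

axis z_0 = ẑ; lever o_n−o_0 = (2.1340,5.6962,1.0000)
cross product → J_v[:, 0] = (-5.6962,2.1340,0.0000)
J_ω[:, 0] = z_0
entry J[1][0] = 2.1340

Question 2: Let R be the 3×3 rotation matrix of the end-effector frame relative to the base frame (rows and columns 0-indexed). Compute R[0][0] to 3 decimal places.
End-effector x-axis (col 0 of R) = (0.5000,0.8660,0.0000)
R[0][0] = 0.5000

0.500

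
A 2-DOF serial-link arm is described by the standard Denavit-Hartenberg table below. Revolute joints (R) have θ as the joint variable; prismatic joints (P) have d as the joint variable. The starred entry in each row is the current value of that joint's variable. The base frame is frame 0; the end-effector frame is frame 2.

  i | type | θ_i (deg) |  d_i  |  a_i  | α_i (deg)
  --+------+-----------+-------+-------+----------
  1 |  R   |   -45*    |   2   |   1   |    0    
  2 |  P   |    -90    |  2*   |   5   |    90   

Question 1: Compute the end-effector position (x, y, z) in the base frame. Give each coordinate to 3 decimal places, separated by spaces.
after link 1: o_1 = (0.7071, -0.7071, 2.0000)
after link 2: o_2 = (-2.8284, -4.2426, 4.0000)

-2.828 -4.243 4.000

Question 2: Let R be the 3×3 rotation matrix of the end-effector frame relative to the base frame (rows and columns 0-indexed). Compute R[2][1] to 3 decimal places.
End-effector y-axis (col 1 of R) = (0.0000,-0.0000,1.0000)
R[2][1] = 1.0000

1.000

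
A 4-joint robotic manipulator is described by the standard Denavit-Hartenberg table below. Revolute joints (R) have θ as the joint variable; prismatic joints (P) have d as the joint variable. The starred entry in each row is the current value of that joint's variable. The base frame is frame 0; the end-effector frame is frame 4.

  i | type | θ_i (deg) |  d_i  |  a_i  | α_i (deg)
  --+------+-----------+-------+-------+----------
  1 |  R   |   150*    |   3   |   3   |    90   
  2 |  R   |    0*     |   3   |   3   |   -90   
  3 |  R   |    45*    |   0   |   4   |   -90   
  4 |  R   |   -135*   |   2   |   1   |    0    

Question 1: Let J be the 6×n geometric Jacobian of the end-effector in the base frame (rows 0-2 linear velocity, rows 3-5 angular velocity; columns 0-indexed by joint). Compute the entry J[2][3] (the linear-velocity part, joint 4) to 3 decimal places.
0.707

axis z_3 = (0.2588,-0.9659,0.0000); lever o_n−o_3 = (1.2007,-1.7488,0.7071)
cross product → J_v[:, 3] = (-0.6830,-0.1830,0.7071)
J_ω[:, 3] = z_3
entry J[2][3] = 0.7071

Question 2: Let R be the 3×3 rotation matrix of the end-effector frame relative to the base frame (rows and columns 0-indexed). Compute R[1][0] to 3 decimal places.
End-effector x-axis (col 0 of R) = (0.6830,0.1830,0.7071)
R[1][0] = 0.1830

0.183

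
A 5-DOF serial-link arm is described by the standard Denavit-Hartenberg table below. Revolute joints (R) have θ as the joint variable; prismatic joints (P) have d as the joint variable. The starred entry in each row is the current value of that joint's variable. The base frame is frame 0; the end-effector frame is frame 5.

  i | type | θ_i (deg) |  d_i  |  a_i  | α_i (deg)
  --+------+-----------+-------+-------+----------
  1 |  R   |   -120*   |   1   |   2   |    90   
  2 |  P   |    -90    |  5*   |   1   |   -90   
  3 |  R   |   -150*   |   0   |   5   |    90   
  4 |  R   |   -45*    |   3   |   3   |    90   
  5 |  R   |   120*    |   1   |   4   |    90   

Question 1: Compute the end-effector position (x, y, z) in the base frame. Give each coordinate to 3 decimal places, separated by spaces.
after link 1: o_1 = (-1.0000, -1.7321, 1.0000)
after link 2: o_2 = (-5.3301, 0.7679, 0.0000)
after link 3: o_3 = (-7.4952, 2.0179, 4.3301)
after link 4: o_4 = (-5.1031, 3.0864, 7.6672)
after link 5: o_5 = (-1.9400, 0.4437, 7.5622)

-1.940 0.444 7.562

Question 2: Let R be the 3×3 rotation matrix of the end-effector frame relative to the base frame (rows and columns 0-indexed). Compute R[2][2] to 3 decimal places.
End-effector z-axis (col 2 of R) = (0.4160,0.4669,0.7803)
R[2][2] = 0.7803

0.780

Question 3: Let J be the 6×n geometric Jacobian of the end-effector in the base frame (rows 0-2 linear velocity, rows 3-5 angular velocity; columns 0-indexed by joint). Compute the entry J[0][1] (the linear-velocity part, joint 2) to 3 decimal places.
-0.866

prismatic axis z_1 = (-0.8660,0.5000,0.0000)
J_v[:, 1] = z_1; J_ω[:, 1] = (0,0,0)
entry J[0][1] = -0.8660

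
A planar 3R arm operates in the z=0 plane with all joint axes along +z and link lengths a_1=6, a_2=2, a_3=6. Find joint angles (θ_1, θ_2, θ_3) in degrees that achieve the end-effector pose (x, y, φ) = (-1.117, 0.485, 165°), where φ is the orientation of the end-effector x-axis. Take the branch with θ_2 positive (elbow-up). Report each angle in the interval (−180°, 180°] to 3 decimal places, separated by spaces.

wrist centre = target − a_3·(cos φ, sin φ) = (4.6786, -1.0679)
cos θ_2 = (23.0293−6²−2²)/(2·6·2) = -0.7071; θ_2 = 135.0004° (elbow-up)
β = atan2(-1.0679,4.6786) = -12.8579°; ψ = atan2(1.4142,4.5858) = 17.1392°
θ_1 = β − ψ = -29.9971°
θ_3 = φ − θ_1 − θ_2 = 59.9967° (wrapped to (-180°,180°])

-29.997 135.000 59.997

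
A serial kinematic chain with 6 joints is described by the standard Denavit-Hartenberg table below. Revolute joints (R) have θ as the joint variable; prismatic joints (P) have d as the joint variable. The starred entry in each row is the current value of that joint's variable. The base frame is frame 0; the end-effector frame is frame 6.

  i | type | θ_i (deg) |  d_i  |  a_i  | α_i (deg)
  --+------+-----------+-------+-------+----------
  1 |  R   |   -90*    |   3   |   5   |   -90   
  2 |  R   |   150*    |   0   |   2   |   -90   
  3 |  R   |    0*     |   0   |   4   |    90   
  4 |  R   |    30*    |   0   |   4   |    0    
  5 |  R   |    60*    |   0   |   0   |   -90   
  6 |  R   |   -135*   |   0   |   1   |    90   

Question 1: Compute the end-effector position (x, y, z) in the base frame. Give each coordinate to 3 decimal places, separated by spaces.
after link 1: o_1 = (0.0000, -5.0000, 3.0000)
after link 2: o_2 = (0.0000, -3.2679, 2.0000)
after link 3: o_3 = (0.0000, 0.1962, 0.0000)
after link 4: o_4 = (-0.0000, 4.1962, 0.0000)
after link 5: o_5 = (-0.0000, 4.1962, 0.0000)
after link 6: o_6 = (0.7071, 3.8426, -0.6124)

0.707 3.843 -0.612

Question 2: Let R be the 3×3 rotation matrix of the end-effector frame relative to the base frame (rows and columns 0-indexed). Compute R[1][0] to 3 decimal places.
End-effector x-axis (col 0 of R) = (0.7071,-0.3536,-0.6124)
R[1][0] = -0.3536

-0.354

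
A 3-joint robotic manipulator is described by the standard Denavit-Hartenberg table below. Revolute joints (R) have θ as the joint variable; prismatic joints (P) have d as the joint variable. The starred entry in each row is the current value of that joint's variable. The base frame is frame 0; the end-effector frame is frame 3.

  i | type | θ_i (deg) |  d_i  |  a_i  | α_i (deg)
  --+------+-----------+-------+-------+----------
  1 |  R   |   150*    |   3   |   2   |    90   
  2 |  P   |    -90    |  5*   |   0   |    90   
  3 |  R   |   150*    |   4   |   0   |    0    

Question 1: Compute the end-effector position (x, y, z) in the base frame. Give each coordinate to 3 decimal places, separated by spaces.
after link 1: o_1 = (-1.7321, 1.0000, 3.0000)
after link 2: o_2 = (0.7679, 5.3301, 3.0000)
after link 3: o_3 = (4.2321, 3.3301, 3.0000)

4.232 3.330 3.000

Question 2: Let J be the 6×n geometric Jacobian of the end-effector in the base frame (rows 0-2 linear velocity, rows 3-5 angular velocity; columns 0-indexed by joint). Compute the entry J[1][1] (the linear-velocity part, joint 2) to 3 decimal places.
0.866

prismatic axis z_1 = (0.5000,0.8660,0.0000)
J_v[:, 1] = z_1; J_ω[:, 1] = (0,0,0)
entry J[1][1] = 0.8660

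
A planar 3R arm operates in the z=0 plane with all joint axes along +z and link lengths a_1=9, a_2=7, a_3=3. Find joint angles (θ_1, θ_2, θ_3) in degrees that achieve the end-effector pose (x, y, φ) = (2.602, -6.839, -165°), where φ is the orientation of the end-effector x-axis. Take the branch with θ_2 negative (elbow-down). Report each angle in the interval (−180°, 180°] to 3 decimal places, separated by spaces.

wrist centre = target − a_3·(cos φ, sin φ) = (5.4998, -6.0625)
cos θ_2 = (67.0020−9²−7²)/(2·9·7) = -0.5000; θ_2 = -119.9990° (elbow-down)
β = atan2(-6.0625,5.4998) = -47.7865°; ψ = atan2(-6.0622,5.5001) = -47.7834°
θ_1 = β − ψ = -0.0031°
θ_3 = φ − θ_1 − θ_2 = -44.9979° (wrapped to (-180°,180°])

-0.003 -119.999 -44.998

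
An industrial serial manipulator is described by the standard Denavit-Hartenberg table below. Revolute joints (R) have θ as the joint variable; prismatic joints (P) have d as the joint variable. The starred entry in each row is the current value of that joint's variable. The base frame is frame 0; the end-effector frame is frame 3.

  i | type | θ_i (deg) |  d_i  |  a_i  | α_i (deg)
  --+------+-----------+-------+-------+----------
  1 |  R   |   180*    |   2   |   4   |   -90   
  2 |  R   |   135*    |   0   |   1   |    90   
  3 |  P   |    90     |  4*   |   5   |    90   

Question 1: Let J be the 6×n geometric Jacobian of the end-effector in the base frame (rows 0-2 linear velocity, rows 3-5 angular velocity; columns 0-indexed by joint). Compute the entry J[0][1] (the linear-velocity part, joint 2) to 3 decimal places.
3.536

axis z_1 = (-0.0000,-1.0000,0.0000); lever o_n−o_1 = (-2.1213,-5.0000,-3.5355)
cross product → J_v[:, 1] = (3.5355,-0.0000,-2.1213)
J_ω[:, 1] = z_1
entry J[0][1] = 3.5355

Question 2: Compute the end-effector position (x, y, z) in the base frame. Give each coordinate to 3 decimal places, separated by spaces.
after link 1: o_1 = (-4.0000, 0.0000, 2.0000)
after link 2: o_2 = (-3.2929, 0.0000, 1.2929)
after link 3: o_3 = (-6.1213, -5.0000, -1.5355)

-6.121 -5.000 -1.536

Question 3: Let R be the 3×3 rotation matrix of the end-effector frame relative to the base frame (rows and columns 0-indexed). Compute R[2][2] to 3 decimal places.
End-effector z-axis (col 2 of R) = (0.7071,-0.0000,-0.7071)
R[2][2] = -0.7071

-0.707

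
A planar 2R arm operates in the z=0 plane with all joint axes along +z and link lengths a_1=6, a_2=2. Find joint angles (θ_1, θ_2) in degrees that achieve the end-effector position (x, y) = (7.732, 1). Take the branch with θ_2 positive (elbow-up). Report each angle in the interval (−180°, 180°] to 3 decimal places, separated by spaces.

cos θ_2 = (60.7838−6²−2²)/(2·6·2) = 0.8660; θ_2 = 30.0038° (elbow-up)
β = atan2(1.0000,7.7320) = 7.3693°; ψ = atan2(1.0001,7.7320) = 7.3701°
θ_1 = β − ψ = -0.0008°

-0.001 30.004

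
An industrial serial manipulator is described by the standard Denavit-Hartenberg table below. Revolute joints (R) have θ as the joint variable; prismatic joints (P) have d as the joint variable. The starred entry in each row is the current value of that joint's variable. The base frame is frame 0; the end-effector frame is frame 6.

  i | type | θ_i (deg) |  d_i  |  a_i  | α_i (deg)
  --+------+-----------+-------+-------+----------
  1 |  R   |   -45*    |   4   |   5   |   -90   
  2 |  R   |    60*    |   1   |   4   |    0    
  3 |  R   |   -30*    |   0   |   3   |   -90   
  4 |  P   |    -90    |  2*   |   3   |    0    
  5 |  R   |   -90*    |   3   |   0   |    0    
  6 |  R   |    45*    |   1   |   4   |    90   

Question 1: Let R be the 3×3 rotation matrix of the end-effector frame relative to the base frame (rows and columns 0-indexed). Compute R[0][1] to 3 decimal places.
-0.354

End-effector y-axis (col 1 of R) = (-0.3536,0.3536,-0.8660)
R[0][1] = -0.3536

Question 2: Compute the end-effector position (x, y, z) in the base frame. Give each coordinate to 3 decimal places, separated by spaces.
after link 1: o_1 = (3.5355, -3.5355, 4.0000)
after link 2: o_2 = (5.6569, -4.2426, 0.5359)
after link 3: o_3 = (7.4940, -6.0798, -0.9641)
after link 4: o_4 = (8.9082, -3.2513, -2.6962)
after link 5: o_5 = (7.8475, -2.1907, -5.2942)
after link 6: o_6 = (7.7619, 1.8949, -4.7460)

7.762 1.895 -4.746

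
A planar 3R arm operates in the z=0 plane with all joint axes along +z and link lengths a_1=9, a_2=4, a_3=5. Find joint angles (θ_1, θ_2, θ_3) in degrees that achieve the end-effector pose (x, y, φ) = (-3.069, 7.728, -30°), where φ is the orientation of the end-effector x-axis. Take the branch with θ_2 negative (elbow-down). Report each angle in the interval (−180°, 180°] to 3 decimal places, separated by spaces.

wrist centre = target − a_3·(cos φ, sin φ) = (-7.3991, 10.2280)
cos θ_2 = (159.3591−9²−4²)/(2·9·4) = 0.8661; θ_2 = -29.9917° (elbow-down)
β = atan2(10.2280,-7.3991) = 125.8827°; ψ = atan2(-1.9995,12.4644) = -9.1136°
θ_1 = β − ψ = 134.9962°
θ_3 = φ − θ_1 − θ_2 = -135.0046° (wrapped to (-180°,180°])

134.996 -29.992 -135.005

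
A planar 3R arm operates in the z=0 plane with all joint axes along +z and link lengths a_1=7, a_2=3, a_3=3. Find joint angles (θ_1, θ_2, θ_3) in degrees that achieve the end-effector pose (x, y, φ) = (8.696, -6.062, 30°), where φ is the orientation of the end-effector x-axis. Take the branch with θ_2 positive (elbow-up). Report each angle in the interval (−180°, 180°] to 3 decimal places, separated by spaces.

wrist centre = target − a_3·(cos φ, sin φ) = (6.0979, -7.5620)
cos θ_2 = (94.3685−7²−3²)/(2·7·3) = 0.8659; θ_2 = 30.0124° (elbow-up)
β = atan2(-7.5620,6.0979) = -51.1176°; ψ = atan2(1.5006,9.5978) = 8.8860°
θ_1 = β − ψ = -60.0036°
θ_3 = φ − θ_1 − θ_2 = 59.9912° (wrapped to (-180°,180°])

-60.004 30.012 59.991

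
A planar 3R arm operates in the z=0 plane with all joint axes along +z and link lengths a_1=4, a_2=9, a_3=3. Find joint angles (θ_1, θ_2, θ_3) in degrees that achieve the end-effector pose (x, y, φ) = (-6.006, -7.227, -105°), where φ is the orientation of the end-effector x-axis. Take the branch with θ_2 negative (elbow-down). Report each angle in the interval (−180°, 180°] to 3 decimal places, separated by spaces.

wrist centre = target − a_3·(cos φ, sin φ) = (-5.2295, -4.3292)
cos θ_2 = (46.0903−4²−9²)/(2·4·9) = -0.7071; θ_2 = -134.9978° (elbow-down)
β = atan2(-4.3292,-5.2295) = -140.3807°; ψ = atan2(-6.3642,-2.3637) = -110.3754°
θ_1 = β − ψ = -30.0053°
θ_3 = φ − θ_1 − θ_2 = 60.0031° (wrapped to (-180°,180°])

-30.005 -134.998 60.003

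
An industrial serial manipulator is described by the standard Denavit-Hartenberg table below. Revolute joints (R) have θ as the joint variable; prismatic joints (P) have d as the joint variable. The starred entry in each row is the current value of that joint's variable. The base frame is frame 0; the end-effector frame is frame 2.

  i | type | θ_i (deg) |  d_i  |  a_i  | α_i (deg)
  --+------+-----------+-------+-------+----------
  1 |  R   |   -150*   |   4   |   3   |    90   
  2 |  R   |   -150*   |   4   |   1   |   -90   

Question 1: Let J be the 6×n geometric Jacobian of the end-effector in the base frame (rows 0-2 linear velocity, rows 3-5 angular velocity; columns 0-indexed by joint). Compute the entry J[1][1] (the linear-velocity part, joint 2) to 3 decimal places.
-0.250

axis z_1 = (-0.5000,0.8660,0.0000); lever o_n−o_1 = (-1.2500,3.8971,-0.5000)
cross product → J_v[:, 1] = (-0.4330,-0.2500,-0.8660)
J_ω[:, 1] = z_1
entry J[1][1] = -0.2500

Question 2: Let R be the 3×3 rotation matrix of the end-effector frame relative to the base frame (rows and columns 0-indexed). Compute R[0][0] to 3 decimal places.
End-effector x-axis (col 0 of R) = (0.7500,0.4330,-0.5000)
R[0][0] = 0.7500

0.750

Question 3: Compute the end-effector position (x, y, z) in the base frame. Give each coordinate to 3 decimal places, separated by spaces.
after link 1: o_1 = (-2.5981, -1.5000, 4.0000)
after link 2: o_2 = (-3.8481, 2.3971, 3.5000)

-3.848 2.397 3.500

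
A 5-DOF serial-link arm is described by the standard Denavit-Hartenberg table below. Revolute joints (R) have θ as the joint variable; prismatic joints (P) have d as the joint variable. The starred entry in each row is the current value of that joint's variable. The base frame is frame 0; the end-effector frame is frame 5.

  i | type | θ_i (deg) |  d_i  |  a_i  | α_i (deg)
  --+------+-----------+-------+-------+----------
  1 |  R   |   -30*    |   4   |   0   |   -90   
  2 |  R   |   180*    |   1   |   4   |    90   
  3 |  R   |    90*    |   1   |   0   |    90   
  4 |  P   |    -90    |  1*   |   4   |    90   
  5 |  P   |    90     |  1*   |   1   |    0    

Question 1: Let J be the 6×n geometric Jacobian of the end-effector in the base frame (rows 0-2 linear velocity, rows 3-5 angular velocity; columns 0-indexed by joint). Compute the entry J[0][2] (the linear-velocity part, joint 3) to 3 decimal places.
0.134

axis z_2 = (0.0000,0.0000,-1.0000); lever o_n−o_2 = (-2.2321,0.1340,3.0000)
cross product → J_v[:, 2] = (0.1340,2.2321,0.0000)
J_ω[:, 2] = z_2
entry J[0][2] = 0.1340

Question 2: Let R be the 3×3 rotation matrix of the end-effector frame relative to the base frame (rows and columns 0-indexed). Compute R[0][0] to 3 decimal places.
-0.866

End-effector x-axis (col 0 of R) = (-0.8660,0.5000,-0.0000)
R[0][0] = -0.8660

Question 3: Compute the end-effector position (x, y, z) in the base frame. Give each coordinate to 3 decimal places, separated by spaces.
after link 1: o_1 = (0.0000, 0.0000, 4.0000)
after link 2: o_2 = (-2.9641, 2.8660, 4.0000)
after link 3: o_3 = (-2.9641, 2.8660, 3.0000)
after link 4: o_4 = (-3.8301, 3.3660, 7.0000)
after link 5: o_5 = (-5.1962, 3.0000, 7.0000)

-5.196 3.000 7.000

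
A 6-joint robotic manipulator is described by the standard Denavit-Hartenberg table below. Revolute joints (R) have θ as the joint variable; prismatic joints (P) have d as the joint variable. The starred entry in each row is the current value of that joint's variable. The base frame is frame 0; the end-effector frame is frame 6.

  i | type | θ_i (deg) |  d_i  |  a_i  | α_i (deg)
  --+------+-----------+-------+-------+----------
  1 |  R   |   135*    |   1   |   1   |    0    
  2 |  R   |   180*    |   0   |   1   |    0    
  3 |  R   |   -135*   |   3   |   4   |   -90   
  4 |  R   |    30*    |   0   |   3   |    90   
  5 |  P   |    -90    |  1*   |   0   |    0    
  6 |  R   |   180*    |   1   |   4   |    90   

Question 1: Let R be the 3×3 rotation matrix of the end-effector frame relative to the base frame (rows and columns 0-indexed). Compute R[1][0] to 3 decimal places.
-1.000

End-effector x-axis (col 0 of R) = (-0.0000,-1.0000,-0.0000)
R[1][0] = -1.0000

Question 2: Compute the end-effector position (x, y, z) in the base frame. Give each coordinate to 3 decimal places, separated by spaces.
after link 1: o_1 = (-0.7071, 0.7071, 1.0000)
after link 2: o_2 = (-0.0000, -0.0000, 1.0000)
after link 3: o_3 = (-4.0000, 0.0000, 4.0000)
after link 4: o_4 = (-6.5981, 0.0000, 2.5000)
after link 5: o_5 = (-7.0981, 0.0000, 3.3660)
after link 6: o_6 = (-7.5981, -4.0000, 4.2321)

-7.598 -4.000 4.232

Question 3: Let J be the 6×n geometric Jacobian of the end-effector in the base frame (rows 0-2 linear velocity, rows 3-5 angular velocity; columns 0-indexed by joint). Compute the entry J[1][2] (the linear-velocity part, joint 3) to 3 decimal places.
axis z_2 = (0.0000,0.0000,1.0000); lever o_n−o_2 = (-7.5981,-4.0000,3.2321)
cross product → J_v[:, 2] = (4.0000,-7.5981,0.0000)
J_ω[:, 2] = z_2
entry J[1][2] = -7.5981

-7.598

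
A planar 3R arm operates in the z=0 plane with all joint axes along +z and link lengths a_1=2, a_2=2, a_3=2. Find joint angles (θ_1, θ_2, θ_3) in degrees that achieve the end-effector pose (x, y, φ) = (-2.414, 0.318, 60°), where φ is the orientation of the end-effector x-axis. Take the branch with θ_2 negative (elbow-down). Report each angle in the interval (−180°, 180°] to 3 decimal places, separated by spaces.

wrist centre = target − a_3·(cos φ, sin φ) = (-3.4140, -1.4141)
cos θ_2 = (13.6549−2²−2²)/(2·2·2) = 0.7069; θ_2 = -45.0194° (elbow-down)
β = atan2(-1.4141,-3.4140) = -157.5011°; ψ = atan2(-1.4147,3.4137) = -22.5097°
θ_1 = β − ψ = -134.9913°
θ_3 = φ − θ_1 − θ_2 = -119.9892° (wrapped to (-180°,180°])

-134.991 -45.019 -119.989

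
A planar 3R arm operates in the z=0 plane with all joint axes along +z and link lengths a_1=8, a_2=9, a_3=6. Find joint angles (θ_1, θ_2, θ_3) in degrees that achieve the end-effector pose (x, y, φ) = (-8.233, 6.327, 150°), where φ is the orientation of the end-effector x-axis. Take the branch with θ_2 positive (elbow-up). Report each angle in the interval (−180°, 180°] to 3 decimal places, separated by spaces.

wrist centre = target − a_3·(cos φ, sin φ) = (-3.0368, 3.3270)
cos θ_2 = (20.2914−8²−9²)/(2·8·9) = -0.8660; θ_2 = 150.0008° (elbow-up)
β = atan2(3.3270,-3.0368) = 132.3895°; ψ = atan2(4.4999,0.2057) = 87.3826°
θ_1 = β − ψ = 45.0069°
θ_3 = φ − θ_1 − θ_2 = -45.0077° (wrapped to (-180°,180°])

45.007 150.001 -45.008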